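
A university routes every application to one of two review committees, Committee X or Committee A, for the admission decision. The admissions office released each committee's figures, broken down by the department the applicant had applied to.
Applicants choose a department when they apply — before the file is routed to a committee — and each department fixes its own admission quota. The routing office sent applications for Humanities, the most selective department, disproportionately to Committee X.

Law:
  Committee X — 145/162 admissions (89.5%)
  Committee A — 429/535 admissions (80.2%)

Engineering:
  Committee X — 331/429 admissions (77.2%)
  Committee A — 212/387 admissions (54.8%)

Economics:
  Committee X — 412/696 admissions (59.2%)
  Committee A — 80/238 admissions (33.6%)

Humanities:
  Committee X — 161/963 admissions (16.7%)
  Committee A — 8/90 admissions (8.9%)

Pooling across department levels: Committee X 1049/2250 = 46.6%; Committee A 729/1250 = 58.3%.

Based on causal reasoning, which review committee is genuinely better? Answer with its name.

Committee X

Department differs across review committees for reasons unrelated to any effect of the review committee itself, and it separately predicts the outcome — a classic confounder. We must compare within department levels.
Within each level — Law: 89.5% vs 80.2%; Engineering: 77.2% vs 54.8%; Economics: 59.2% vs 33.6%; Humanities: 16.7% vs 8.9% — Committee X is higher every time.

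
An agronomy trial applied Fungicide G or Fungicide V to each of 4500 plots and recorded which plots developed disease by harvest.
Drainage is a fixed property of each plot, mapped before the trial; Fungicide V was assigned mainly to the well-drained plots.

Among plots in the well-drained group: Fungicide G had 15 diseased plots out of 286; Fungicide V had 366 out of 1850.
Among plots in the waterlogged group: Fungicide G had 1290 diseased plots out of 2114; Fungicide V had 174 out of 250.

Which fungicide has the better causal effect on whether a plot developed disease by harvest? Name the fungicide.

Fungicide G

The stratified and pooled comparisons disagree (Fungicide G wins within each field drainage; Fungicide V wins overall), so the answer turns on the causal role of field drainage.
Field drainage satisfies the back-door criterion: it is not a descendant of the fungicide, and it blocks the spurious path from fungicide to outcome. Adjusting for it (i.e., using the within-field drainage rates) gives the causal effect.
Within each level — well-drained: 5.2% vs 19.8%; waterlogged: 61.0% vs 69.6% — Fungicide G is lower every time.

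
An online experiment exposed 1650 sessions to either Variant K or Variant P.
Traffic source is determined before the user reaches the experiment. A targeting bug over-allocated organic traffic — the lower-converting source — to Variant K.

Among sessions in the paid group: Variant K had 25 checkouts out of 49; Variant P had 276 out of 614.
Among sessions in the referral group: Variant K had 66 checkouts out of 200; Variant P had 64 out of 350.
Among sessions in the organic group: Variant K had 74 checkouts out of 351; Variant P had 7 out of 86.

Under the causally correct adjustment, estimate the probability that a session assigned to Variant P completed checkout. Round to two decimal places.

The stratified and pooled comparisons disagree (Variant K wins within each traffic source; Variant P wins overall), so the answer turns on the causal role of traffic source.
Nothing the variant does changes traffic source; the imbalance is an allocation artefact. With traffic source also predicting the outcome, the pooled figure is confounded, and the within-stratum comparison is the causal one.
Standardising Variant P to the population traffic source mix: 0.402·276/614 + 0.333·64/350 + 0.265·7/86 = 0.263.

0.26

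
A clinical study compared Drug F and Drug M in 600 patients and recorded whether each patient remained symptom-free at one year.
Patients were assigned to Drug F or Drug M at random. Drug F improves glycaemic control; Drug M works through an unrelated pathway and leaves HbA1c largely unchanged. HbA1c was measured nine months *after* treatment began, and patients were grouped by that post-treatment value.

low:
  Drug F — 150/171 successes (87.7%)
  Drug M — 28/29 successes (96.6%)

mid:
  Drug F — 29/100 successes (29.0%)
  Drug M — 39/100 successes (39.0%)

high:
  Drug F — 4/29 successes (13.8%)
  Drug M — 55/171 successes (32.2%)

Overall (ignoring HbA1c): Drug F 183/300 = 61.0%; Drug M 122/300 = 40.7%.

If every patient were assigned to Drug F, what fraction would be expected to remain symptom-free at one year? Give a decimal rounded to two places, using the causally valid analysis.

HbA1c here is a post-treatment variable shaped by the drug; conditioning on it would introduce bias rather than remove it. The overall comparison is the causal one.
So P(outcome | do(Drug F)) is just the pooled rate for Drug F: 183/300 = 0.610.

0.61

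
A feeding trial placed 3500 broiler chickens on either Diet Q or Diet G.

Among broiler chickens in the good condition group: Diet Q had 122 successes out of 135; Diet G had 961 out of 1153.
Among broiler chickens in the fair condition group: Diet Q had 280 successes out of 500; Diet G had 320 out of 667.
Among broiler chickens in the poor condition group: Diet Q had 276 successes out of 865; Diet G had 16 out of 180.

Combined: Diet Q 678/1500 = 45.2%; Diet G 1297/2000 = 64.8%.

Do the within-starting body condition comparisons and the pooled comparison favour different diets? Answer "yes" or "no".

Within each starting body condition level (good condition 90.4% vs 83.3%; fair condition 56.0% vs 48.0%; poor condition 31.9% vs 8.9%), Diet Q has the higher rate every time. Pooled: 45.2% vs 64.8% — Diet G has the higher rate overall. The two comparisons disagree.

yes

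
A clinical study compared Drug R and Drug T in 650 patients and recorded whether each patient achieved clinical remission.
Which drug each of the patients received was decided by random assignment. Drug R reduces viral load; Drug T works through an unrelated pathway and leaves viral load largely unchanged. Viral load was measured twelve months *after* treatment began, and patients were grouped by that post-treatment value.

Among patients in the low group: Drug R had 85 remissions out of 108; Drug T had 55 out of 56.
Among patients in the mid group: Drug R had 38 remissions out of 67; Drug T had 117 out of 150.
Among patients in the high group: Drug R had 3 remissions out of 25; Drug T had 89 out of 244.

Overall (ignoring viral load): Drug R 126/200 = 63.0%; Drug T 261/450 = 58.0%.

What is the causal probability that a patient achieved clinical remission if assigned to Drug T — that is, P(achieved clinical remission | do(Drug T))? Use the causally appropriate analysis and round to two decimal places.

0.58

The distribution of viral load is itself part of what the drug does — it is an intermediate outcome. Holding it fixed would remove that part of the effect; the total effect is the pooled difference.
So P(outcome | do(Drug T)) is just the pooled rate for Drug T: 261/450 = 0.580.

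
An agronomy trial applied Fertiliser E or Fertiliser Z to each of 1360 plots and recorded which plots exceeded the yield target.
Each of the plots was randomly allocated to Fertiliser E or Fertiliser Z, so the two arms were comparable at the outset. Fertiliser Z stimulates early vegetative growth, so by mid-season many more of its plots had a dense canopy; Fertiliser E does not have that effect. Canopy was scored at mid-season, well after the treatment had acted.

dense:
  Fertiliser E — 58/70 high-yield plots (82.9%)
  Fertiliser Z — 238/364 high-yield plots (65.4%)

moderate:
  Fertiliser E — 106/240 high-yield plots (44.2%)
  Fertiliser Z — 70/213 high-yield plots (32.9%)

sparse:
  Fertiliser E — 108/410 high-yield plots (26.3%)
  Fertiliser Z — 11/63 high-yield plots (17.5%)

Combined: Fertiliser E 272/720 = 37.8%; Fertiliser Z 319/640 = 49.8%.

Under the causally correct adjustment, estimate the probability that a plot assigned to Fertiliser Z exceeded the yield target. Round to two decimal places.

0.50

Stratifying would compare fertilisers among plots the fertilisers themselves sorted into mid-season canopy groups — a form of selection on an intermediate. The unconditioned pooled rates give the total causal effect.
So P(outcome | do(Fertiliser Z)) is just the pooled rate for Fertiliser Z: 319/640 = 0.498.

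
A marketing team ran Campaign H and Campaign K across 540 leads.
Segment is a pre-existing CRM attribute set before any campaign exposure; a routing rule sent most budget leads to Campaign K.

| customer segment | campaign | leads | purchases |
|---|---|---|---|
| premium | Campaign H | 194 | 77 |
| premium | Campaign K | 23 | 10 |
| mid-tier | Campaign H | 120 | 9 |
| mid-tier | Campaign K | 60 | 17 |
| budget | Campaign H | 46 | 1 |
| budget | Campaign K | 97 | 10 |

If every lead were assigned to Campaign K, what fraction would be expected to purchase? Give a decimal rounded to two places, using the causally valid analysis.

The imbalance in customer segment arose from how leads were allocated, not from anything the campaign did; and customer segment independently affects the outcome. The pooled gap is confounded — condition on customer segment.
Standardising Campaign K to the population customer segment mix: 0.402·10/23 + 0.333·17/60 + 0.265·10/97 = 0.296.

0.30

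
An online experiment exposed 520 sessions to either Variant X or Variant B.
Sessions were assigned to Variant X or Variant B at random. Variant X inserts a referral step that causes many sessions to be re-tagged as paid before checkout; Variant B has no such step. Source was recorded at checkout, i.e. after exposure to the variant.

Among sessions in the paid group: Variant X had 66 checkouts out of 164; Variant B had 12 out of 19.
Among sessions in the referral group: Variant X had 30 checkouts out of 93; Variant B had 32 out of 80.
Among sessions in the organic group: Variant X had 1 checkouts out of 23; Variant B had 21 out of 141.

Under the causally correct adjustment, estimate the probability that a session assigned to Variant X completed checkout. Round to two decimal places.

0.35

Within every traffic source level Variant B has the higher rate, yet pooled Variant X does — Simpson's reversal.
Traffic source is downstream of the variant. One should not condition on a consequence of treatment, so the overall rates are the right comparison.
So P(outcome | do(Variant X)) is just the pooled rate for Variant X: 97/280 = 0.346.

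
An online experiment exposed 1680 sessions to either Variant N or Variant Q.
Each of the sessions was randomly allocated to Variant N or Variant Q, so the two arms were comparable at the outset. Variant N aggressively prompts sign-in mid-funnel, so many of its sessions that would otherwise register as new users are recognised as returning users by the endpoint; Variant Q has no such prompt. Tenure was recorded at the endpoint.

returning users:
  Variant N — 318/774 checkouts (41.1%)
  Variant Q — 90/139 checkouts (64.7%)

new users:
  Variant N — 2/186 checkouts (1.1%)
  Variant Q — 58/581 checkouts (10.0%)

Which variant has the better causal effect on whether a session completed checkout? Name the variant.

The user tenure-specific comparison favours Variant Q throughout, but the pooled figures favour Variant N. The question is whether to condition on user tenure.
User tenure here is a post-treatment variable shaped by the variant; conditioning on it would introduce bias rather than remove it. The overall comparison is the causal one.
Pooled: Variant N 33.3% vs Variant Q 20.6%; Variant N is higher overall.

Variant N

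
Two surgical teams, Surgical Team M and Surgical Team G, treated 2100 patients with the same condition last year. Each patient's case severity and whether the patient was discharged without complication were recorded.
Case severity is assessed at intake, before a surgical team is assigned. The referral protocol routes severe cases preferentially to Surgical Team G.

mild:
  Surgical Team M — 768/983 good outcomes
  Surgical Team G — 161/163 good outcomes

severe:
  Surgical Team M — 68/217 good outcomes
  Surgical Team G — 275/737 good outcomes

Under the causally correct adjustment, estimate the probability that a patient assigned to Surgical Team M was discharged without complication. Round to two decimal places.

0.57

Here case severity is a common cause — it drives both which surgical team a case falls under and the outcome. The crude comparison mixes populations; the stratum-specific rates are the causally relevant ones.
Standardising Surgical Team M to the population case severity mix: 0.546·768/983 + 0.454·68/217 = 0.569.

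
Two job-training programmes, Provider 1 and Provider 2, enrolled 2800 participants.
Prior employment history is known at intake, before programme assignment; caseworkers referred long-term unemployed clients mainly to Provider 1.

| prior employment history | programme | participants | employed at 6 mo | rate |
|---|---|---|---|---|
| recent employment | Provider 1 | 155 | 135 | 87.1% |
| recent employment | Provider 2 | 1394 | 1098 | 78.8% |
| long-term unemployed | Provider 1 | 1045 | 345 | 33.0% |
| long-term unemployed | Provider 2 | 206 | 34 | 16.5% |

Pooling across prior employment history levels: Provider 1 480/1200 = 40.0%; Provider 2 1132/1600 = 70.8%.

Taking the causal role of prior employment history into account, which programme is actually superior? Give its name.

Provider 1 is higher inside every prior employment history stratum but Provider 2 is higher in aggregate. Whether to stratify depends on how prior employment history relates to the programme.
The imbalance in prior employment history arose from how participants were allocated, not from anything the programme did; and prior employment history independently affects the outcome. The pooled gap is confounded — condition on prior employment history.
Within each level — recent employment: 87.1% vs 78.8%; long-term unemployed: 33.0% vs 16.5% — Provider 1 is higher every time.

Provider 1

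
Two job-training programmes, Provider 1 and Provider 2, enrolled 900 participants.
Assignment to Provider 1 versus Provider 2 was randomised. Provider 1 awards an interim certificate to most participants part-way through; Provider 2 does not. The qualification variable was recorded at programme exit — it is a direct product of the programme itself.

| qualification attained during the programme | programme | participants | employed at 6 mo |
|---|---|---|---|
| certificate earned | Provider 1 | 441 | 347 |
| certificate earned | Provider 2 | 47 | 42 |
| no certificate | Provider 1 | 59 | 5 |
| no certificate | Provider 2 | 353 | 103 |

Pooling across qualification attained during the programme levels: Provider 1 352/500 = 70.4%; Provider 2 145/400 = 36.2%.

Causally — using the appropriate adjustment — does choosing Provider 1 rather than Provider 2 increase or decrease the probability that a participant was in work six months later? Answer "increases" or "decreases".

Within every qualification attained during the programme level Provider 2 has the higher rate, yet pooled Provider 1 does — Simpson's reversal.
The distribution of qualification attained during the programme is itself part of what the programme does — it is an intermediate outcome. Holding it fixed would remove that part of the effect; the total effect is the pooled difference.
Pooled: Provider 1 70.4% vs Provider 2 36.2%; Provider 1 is higher overall.

increases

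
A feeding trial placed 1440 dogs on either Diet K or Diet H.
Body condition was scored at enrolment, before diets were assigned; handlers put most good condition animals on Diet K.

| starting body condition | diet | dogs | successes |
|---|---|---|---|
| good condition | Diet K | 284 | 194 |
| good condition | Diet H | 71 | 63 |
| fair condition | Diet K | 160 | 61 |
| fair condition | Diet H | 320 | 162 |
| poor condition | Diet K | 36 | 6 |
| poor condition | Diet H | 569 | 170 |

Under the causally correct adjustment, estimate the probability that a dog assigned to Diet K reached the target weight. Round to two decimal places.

The stratified and pooled comparisons disagree (Diet H wins within each starting body condition; Diet K wins overall), so the answer turns on the causal role of starting body condition.
Starting body condition differs across diets for reasons unrelated to any effect of the diet itself, and it separately predicts the outcome — a classic confounder. We must compare within starting body condition levels.
Standardising Diet K to the population starting body condition mix: 0.247·194/284 + 0.333·61/160 + 0.420·6/36 = 0.366.

0.37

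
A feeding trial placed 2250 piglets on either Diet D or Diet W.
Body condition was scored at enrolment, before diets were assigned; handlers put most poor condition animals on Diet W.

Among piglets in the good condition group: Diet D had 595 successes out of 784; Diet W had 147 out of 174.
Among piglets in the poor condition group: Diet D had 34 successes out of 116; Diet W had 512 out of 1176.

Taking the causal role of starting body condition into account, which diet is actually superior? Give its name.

Diet W

Diet W is higher inside every starting body condition stratum but Diet D is higher in aggregate. Whether to stratify depends on how starting body condition relates to the diet.
Starting body condition satisfies the back-door criterion: it is not a descendant of the diet, and it blocks the spurious path from diet to outcome. Adjusting for it (i.e., using the within-starting body condition rates) gives the causal effect.
Within each level — good condition: 75.9% vs 84.5%; poor condition: 29.3% vs 43.5% — Diet W is higher every time.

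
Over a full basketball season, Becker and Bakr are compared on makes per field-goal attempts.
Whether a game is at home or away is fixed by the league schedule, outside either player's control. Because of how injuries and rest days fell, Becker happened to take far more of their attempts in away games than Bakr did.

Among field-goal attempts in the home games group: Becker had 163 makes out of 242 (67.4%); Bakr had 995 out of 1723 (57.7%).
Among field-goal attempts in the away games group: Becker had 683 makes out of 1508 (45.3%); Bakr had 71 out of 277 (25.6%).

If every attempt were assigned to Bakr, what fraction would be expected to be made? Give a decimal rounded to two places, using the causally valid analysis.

0.42

Here game venue is a common cause — it drives both which player a case falls under and the outcome. The crude comparison mixes populations; the stratum-specific rates are the causally relevant ones.
Standardising Bakr to the population game venue mix: 0.524·995/1723 + 0.476·71/277 = 0.425.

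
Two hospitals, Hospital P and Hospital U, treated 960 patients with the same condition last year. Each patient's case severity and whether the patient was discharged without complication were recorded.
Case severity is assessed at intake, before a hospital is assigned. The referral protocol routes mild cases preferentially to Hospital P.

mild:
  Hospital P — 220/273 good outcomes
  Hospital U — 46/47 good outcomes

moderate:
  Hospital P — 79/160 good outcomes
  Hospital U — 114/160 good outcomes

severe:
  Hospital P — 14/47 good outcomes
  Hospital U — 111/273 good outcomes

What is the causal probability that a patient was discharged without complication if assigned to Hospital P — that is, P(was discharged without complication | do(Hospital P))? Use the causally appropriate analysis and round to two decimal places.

The stratified and pooled comparisons disagree (Hospital U wins within each case severity; Hospital P wins overall), so the answer turns on the causal role of case severity.
Here case severity is a common cause — it drives both which hospital a case falls under and the outcome. The crude comparison mixes populations; the stratum-specific rates are the causally relevant ones.
Standardising Hospital P to the population case severity mix: 0.333·220/273 + 0.333·79/160 + 0.333·14/47 = 0.532.

0.53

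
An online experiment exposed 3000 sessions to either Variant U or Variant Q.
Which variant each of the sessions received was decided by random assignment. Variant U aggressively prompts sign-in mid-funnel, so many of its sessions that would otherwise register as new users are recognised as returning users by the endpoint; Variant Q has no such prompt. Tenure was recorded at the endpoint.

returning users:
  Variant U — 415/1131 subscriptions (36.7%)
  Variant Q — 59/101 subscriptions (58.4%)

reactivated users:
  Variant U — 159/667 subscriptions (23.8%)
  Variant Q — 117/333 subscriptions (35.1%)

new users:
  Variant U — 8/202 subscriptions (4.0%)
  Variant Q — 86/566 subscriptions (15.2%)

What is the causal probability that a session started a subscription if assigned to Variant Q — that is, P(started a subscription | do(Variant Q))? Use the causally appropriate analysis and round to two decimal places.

User tenure is recorded after the variant and is itself shifted by it — it sits on the causal path from variant to outcome. Conditioning on a mediator would strip out part of the effect we want; the pooled comparison gives the total causal effect.
So P(outcome | do(Variant Q)) is just the pooled rate for Variant Q: 262/1000 = 0.262.

0.26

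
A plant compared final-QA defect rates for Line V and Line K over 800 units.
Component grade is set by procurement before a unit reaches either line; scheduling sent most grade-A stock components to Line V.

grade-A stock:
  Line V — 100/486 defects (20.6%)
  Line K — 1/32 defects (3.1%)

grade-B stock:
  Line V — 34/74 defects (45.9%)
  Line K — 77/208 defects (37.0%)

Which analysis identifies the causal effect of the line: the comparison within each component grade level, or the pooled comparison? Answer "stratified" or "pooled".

Component grade differs across lines for reasons unrelated to any effect of the line itself, and it separately predicts the outcome — a classic confounder. We must compare within component grade levels.
Within each level — grade-A stock: 20.6% vs 3.1%; grade-B stock: 45.9% vs 37.0% — Line K is lower every time.

stratified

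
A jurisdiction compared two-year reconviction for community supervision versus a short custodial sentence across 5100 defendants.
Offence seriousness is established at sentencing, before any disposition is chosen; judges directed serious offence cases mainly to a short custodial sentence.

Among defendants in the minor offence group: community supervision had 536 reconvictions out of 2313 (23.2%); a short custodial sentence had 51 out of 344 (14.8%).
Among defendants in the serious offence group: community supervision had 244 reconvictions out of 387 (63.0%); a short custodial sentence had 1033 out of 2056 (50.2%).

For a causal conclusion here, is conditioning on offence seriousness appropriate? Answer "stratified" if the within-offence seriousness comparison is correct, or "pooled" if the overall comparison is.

stratified

Offence seriousness satisfies the back-door criterion: it is not a descendant of the disposition, and it blocks the spurious path from disposition to outcome. Adjusting for it (i.e., using the within-offence seriousness rates) gives the causal effect.
Within each level — minor offence: 23.2% vs 14.8%; serious offence: 63.0% vs 50.2% — a short custodial sentence is lower every time.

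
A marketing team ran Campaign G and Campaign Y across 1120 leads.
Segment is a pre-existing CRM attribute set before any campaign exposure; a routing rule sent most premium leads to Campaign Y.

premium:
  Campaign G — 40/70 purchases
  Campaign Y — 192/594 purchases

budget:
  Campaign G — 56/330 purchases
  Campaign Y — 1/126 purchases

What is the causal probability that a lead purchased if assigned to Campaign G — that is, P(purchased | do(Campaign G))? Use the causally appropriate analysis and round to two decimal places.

Nothing the campaign does changes customer segment; the imbalance is an allocation artefact. With customer segment also predicting the outcome, the pooled figure is confounded, and the within-stratum comparison is the causal one.
Standardising Campaign G to the population customer segment mix: 0.593·40/70 + 0.407·56/330 = 0.408.

0.41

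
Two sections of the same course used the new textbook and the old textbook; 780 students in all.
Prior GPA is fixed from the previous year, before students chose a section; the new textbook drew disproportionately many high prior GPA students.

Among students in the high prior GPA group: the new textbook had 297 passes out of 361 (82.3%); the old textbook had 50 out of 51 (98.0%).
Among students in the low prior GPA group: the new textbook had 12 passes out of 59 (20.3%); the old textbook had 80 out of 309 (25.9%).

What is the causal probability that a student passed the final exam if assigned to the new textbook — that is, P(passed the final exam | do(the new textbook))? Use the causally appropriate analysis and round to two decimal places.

Nothing the teaching method does changes prior GPA band; the imbalance is an allocation artefact. With prior GPA band also predicting the outcome, the pooled figure is confounded, and the within-stratum comparison is the causal one.
Standardising the new textbook to the population prior GPA band mix: 0.528·297/361 + 0.472·12/59 = 0.531.

0.53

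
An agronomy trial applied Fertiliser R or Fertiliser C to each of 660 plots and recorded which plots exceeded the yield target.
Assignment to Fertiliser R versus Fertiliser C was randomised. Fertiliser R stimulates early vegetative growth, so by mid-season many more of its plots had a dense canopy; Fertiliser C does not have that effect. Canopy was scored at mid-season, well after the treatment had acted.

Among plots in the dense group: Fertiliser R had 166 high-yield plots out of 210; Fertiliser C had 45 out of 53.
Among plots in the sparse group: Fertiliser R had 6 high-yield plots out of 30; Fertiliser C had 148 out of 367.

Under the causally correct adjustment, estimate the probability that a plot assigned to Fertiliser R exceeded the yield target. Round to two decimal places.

Stratifying would compare fertilisers among plots the fertilisers themselves sorted into mid-season canopy groups — a form of selection on an intermediate. The unconditioned pooled rates give the total causal effect.
So P(outcome | do(Fertiliser R)) is just the pooled rate for Fertiliser R: 172/240 = 0.717.

0.72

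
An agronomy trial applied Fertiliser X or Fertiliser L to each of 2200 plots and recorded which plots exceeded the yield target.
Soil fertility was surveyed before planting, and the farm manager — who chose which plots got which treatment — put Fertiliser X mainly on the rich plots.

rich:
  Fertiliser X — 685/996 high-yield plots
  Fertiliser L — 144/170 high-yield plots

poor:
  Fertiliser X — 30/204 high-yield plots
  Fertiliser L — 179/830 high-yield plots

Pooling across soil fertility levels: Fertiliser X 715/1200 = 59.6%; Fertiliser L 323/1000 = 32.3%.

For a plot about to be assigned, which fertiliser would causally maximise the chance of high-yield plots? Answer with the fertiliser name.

Fertiliser L

Since soil fertility is a pre-existing factor (not a product of the fertiliser) and it affects the outcome on its own, it is a confounder. The stratified rates, not the pooled rate, identify the causal effect.
Within each level — rich: 68.8% vs 84.7%; poor: 14.7% vs 21.6% — Fertiliser L is higher every time.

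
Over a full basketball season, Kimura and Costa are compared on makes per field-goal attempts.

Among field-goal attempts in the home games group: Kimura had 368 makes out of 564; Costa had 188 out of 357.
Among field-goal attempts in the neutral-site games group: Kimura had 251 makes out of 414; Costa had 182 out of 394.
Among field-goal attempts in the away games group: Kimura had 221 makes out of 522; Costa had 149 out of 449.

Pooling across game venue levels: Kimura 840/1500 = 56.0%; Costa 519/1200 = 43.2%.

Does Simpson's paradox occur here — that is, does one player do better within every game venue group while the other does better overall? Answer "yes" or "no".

Within each game venue level (home games 65.2% vs 52.7%; neutral-site games 60.6% vs 46.2%; away games 42.3% vs 33.2%), Kimura has the higher rate every time. Pooled: 56.0% vs 43.2% — Kimura has the higher rate overall. They agree.

no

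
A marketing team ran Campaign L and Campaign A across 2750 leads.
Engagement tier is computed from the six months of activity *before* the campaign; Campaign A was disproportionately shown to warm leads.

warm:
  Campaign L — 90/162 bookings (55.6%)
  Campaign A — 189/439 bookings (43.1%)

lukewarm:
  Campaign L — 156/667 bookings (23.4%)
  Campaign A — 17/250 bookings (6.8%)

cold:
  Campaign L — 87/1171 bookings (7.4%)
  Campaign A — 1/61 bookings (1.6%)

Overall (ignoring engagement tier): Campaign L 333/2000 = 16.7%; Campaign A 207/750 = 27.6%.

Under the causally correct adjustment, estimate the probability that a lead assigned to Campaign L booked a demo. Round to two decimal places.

Engagement tier differs across campaigns for reasons unrelated to any effect of the campaign itself, and it separately predicts the outcome — a classic confounder. We must compare within engagement tier levels.
Standardising Campaign L to the population engagement tier mix: 0.219·90/162 + 0.333·156/667 + 0.448·87/1171 = 0.233.

0.23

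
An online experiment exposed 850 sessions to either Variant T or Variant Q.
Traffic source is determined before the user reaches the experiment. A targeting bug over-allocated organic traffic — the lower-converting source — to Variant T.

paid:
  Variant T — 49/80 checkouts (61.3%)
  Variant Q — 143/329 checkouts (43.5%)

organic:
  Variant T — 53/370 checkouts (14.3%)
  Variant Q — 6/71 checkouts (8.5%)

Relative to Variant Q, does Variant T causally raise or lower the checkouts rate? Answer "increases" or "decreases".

increases

Variant T is higher inside every traffic source stratum but Variant Q is higher in aggregate. Whether to stratify depends on how traffic source relates to the variant.
Since traffic source is a pre-existing factor (not a product of the variant) and it affects the outcome on its own, it is a confounder. The stratified rates, not the pooled rate, identify the causal effect.
Within each level — paid: 61.3% vs 43.5%; organic: 14.3% vs 8.5% — Variant T is higher every time.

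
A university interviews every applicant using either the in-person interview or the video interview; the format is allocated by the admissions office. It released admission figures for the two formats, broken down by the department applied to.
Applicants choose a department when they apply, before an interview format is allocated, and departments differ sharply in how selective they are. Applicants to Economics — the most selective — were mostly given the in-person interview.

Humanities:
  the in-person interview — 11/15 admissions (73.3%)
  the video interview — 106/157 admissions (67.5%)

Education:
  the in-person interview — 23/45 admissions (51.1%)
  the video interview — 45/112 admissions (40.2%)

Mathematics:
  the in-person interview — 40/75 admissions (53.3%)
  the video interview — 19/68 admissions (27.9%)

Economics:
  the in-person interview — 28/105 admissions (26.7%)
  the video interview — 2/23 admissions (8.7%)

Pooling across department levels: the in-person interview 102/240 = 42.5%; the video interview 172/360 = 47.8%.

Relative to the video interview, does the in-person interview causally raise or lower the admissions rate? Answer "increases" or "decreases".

increases

The stratified and pooled comparisons disagree (the in-person interview wins within each department; the video interview wins overall), so the answer turns on the causal role of department.
Department is set before the interview format has any effect — it is not caused by the interview format — and it independently drives the outcome. That makes it a confounder, so the causal comparison is within department levels.
Within each level — Humanities: 73.3% vs 67.5%; Education: 51.1% vs 40.2%; Mathematics: 53.3% vs 27.9%; Economics: 26.7% vs 8.7% — the in-person interview is higher every time.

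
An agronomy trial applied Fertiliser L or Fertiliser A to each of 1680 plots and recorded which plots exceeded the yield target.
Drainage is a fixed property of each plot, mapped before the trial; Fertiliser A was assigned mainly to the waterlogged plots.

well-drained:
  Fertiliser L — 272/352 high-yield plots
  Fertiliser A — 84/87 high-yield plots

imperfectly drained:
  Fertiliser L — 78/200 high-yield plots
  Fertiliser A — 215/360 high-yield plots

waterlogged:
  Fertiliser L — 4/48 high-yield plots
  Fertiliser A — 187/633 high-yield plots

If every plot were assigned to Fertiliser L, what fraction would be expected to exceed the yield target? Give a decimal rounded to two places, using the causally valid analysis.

Within every field drainage level Fertiliser A has the higher rate, yet pooled Fertiliser L does — Simpson's reversal.
Field drainage satisfies the back-door criterion: it is not a descendant of the fertiliser, and it blocks the spurious path from fertiliser to outcome. Adjusting for it (i.e., using the within-field drainage rates) gives the causal effect.
Standardising Fertiliser L to the population field drainage mix: 0.261·272/352 + 0.333·78/200 + 0.405·4/48 = 0.366.

0.37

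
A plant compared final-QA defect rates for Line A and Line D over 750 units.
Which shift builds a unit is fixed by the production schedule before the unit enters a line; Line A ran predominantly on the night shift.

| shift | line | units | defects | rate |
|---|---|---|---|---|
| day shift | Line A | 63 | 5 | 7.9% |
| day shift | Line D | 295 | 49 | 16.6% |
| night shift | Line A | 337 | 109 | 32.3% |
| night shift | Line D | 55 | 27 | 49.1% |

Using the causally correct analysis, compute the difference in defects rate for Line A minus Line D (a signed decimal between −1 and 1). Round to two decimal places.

-0.13

Shift is set before the line has any effect — it is not caused by the line — and it independently drives the outcome. That makes it a confounder, so the causal comparison is within shift levels.
Adjusting over the population distribution of shift: 0.477·(0.079−0.166) + 0.523·(0.323−0.491) = -0.129.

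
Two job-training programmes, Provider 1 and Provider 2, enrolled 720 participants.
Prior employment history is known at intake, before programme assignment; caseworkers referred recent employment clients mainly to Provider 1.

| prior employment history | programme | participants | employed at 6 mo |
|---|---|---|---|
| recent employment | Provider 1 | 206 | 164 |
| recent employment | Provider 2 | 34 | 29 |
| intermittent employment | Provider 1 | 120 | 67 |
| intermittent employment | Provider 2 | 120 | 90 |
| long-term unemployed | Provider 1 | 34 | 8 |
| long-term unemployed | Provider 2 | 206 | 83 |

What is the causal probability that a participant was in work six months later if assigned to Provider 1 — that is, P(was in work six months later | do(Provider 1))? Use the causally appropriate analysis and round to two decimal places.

0.53

Provider 2 is higher inside every prior employment history stratum but Provider 1 is higher in aggregate. Whether to stratify depends on how prior employment history relates to the programme.
Prior employment history satisfies the back-door criterion: it is not a descendant of the programme, and it blocks the spurious path from programme to outcome. Adjusting for it (i.e., using the within-prior employment history rates) gives the causal effect.
Standardising Provider 1 to the population prior employment history mix: 0.333·164/206 + 0.333·67/120 + 0.333·8/34 = 0.530.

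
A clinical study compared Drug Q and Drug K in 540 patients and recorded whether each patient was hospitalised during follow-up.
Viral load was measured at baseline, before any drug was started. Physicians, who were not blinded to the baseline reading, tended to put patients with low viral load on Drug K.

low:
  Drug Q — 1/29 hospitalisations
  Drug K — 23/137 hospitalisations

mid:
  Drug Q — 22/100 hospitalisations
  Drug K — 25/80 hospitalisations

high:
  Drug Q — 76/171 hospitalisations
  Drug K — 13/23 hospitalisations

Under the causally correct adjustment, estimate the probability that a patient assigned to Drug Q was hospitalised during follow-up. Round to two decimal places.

0.24

The stratified and pooled comparisons disagree (Drug Q wins within each viral load; Drug K wins overall), so the answer turns on the causal role of viral load.
The imbalance in viral load arose from how patients were allocated, not from anything the drug did; and viral load independently affects the outcome. The pooled gap is confounded — condition on viral load.
Standardising Drug Q to the population viral load mix: 0.307·1/29 + 0.333·22/100 + 0.359·76/171 = 0.244.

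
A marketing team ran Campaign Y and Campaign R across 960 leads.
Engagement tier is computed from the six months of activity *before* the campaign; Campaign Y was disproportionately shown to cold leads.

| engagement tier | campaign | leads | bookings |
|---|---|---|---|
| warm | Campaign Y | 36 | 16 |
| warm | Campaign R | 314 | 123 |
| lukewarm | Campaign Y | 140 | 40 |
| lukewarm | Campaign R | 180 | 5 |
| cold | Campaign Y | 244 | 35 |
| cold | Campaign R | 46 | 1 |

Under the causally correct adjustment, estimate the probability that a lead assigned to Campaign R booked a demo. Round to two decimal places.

Engagement tier differs across campaigns for reasons unrelated to any effect of the campaign itself, and it separately predicts the outcome — a classic confounder. We must compare within engagement tier levels.
Standardising Campaign R to the population engagement tier mix: 0.365·123/314 + 0.333·5/180 + 0.302·1/46 = 0.159.

0.16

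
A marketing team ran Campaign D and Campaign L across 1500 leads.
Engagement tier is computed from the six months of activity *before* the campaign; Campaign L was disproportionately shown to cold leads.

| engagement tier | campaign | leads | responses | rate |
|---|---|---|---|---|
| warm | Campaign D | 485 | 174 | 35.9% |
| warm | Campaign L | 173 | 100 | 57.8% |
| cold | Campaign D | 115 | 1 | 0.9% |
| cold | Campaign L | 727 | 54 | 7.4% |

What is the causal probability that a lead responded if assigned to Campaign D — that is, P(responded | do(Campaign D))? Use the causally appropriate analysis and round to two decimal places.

Here engagement tier is a common cause — it drives both which campaign a case falls under and the outcome. The crude comparison mixes populations; the stratum-specific rates are the causally relevant ones.
Standardising Campaign D to the population engagement tier mix: 0.439·174/485 + 0.561·1/115 = 0.162.

0.16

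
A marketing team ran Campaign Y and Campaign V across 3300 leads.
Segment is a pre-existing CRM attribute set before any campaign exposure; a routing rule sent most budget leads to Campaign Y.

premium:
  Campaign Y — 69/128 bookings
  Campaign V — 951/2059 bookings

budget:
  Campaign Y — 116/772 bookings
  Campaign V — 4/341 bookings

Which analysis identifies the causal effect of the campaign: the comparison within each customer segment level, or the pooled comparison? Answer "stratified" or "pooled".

The customer segment-specific comparison favours Campaign Y throughout, but the pooled figures favour Campaign V. The question is whether to condition on customer segment.
Customer segment is set before the campaign has any effect — it is not caused by the campaign — and it independently drives the outcome. That makes it a confounder, so the causal comparison is within customer segment levels.
Within each level — premium: 53.9% vs 46.2%; budget: 15.0% vs 1.2% — Campaign Y is higher every time.

stratified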